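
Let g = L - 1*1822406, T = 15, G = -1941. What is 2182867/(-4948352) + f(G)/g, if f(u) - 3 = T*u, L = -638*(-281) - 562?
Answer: -1721950117903/4066778349440 ≈ -0.42342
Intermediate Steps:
L = 178716 (L = 179278 - 562 = 178716)
f(u) = 3 + 15*u
g = -1643690 (g = 178716 - 1*1822406 = 178716 - 1822406 = -1643690)
2182867/(-4948352) + f(G)/g = 2182867/(-4948352) + (3 + 15*(-1941))/(-1643690) = 2182867*(-1/4948352) + (3 - 29115)*(-1/1643690) = -2182867/4948352 - 29112*(-1/1643690) = -2182867/4948352 + 14556/821845 = -1721950117903/4066778349440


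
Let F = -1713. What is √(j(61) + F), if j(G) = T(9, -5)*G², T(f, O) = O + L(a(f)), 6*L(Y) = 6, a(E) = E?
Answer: I*√16597 ≈ 128.83*I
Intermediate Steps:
L(Y) = 1 (L(Y) = (⅙)*6 = 1)
T(f, O) = 1 + O (T(f, O) = O + 1 = 1 + O)
j(G) = -4*G² (j(G) = (1 - 5)*G² = -4*G²)
√(j(61) + F) = √(-4*61² - 1713) = √(-4*3721 - 1713) = √(-14884 - 1713) = √(-16597) = I*√16597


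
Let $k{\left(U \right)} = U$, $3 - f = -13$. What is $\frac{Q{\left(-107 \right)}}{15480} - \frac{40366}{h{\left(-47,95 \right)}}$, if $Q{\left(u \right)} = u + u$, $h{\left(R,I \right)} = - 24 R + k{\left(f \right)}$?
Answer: $- \frac{19534703}{553410} \approx -35.299$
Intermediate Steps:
$f = 16$ ($f = 3 - -13 = 3 + 13 = 16$)
$h{\left(R,I \right)} = 16 - 24 R$ ($h{\left(R,I \right)} = - 24 R + 16 = 16 - 24 R$)
$Q{\left(u \right)} = 2 u$
$\frac{Q{\left(-107 \right)}}{15480} - \frac{40366}{h{\left(-47,95 \right)}} = \frac{2 \left(-107\right)}{15480} - \frac{40366}{16 - -1128} = \left(-214\right) \frac{1}{15480} - \frac{40366}{16 + 1128} = - \frac{107}{7740} - \frac{40366}{1144} = - \frac{107}{7740} - \frac{20183}{572} = - \frac{19534703}{553410}$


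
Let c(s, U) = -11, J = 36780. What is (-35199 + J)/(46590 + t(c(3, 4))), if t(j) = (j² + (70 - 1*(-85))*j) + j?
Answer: 1581/44995 ≈ 0.035137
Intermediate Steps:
t(j) = j² + 156*j (t(j) = (j² + (70 + 85)*j) + j = (j² + 155*j) + j = j² + 156*j)
(-35199 + J)/(46590 + t(c(3, 4))) = (-35199 + 36780)/(46590 - 11*(156 - 11)) = 1581/(46590 - 11*145) = 1581/(46590 - 1595) = 1581/44995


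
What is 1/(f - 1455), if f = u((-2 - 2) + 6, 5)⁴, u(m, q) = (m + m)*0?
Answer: -1/1455 ≈ -0.00068729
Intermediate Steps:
u(m, q) = 0 (u(m, q) = (2*m)*0 = 0)
f = 0 (f = 0⁴ = 0)
1/(f - 1455) = 1/(0 - 1455) = 1/(-1455) = -1/1455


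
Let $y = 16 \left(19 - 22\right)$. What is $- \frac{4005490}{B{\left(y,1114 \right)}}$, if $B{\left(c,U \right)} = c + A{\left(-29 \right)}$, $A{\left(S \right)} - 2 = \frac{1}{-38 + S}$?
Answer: $\frac{268367830}{3083} \approx 87048.0$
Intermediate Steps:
$y = -48$ ($y = 16 \left(-3\right) = -48$)
$A{\left(S \right)} = 2 + \frac{1}{-38 + S}$
$B{\left(c,U \right)} = \frac{133}{67} + c$ ($B{\left(c,U \right)} = c + \frac{-75 + 2 \left(-29\right)}{-38 - 29} = c + \frac{-75 - 58}{-67} = c - - \frac{133}{67} = c + \frac{133}{67} = \frac{133}{67} + c$)
$- \frac{4005490}{B{\left(y,1114 \right)}} = - \frac{4005490}{\frac{133}{67} - 48} = - \frac{4005490}{- \frac{3083}{67}} = \left(-4005490\right) \left(- \frac{67}{3083}\right) = \frac{268367830}{3083}$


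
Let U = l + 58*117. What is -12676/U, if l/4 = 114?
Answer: -6338/3621 ≈ -1.7503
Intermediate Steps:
l = 456 (l = 4*114 = 456)
U = 7242 (U = 456 + 58*117 = 456 + 6786 = 7242)
-12676/U = -12676/7242 = -12676*1/7242 = -6338/3621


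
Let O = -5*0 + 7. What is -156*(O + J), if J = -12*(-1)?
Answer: -2964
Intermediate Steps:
O = 7 (O = 0 + 7 = 7)
J = 12
-156*(O + J) = -156*(7 + 12) = -156*19 = -2964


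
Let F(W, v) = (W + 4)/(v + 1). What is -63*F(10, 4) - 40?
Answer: -1082/5 ≈ -216.40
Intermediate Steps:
F(W, v) = (4 + W)/(1 + v)
-63*F(10, 4) - 40 = -63*(4 + 10)/(1 + 4) - 40 = -63*14/5 - 40 = -882/5 - 40 = -1082/5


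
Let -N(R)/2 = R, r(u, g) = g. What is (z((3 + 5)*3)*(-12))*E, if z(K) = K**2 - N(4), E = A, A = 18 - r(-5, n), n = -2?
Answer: -140160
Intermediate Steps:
N(R) = -2*R
A = 20 (A = 18 - 1*(-2) = 18 + 2 = 20)
E = 20
z(K) = 8 + K**2 (z(K) = K**2 - (-2)*4 = K**2 - 1*(-8) = K**2 + 8 = 8 + K**2)
(z((3 + 5)*3)*(-12))*E = ((8 + ((3 + 5)*3)**2)*(-12))*20 = ((8 + (8*3)**2)*(-12))*20 = ((8 + 24**2)*(-12))*20 = ((8 + 576)*(-12))*20 = (584*(-12))*20 = -7008*20 = -140160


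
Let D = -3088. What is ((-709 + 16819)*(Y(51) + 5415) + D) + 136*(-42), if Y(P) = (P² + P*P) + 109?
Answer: 172787060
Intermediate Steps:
Y(P) = 109 + 2*P² (Y(P) = (P² + P²) + 109 = 2*P² + 109 = 109 + 2*P²)
((-709 + 16819)*(Y(51) + 5415) + D) + 136*(-42) = ((-709 + 16819)*((109 + 2*51²) + 5415) - 3088) + 136*(-42) = (16110*((109 + 2*2601) + 5415) - 3088) - 5712 = (16110*((109 + 5202) + 5415) - 3088) - 5712 = (16110*(5311 + 5415) - 3088) - 5712 = (16110*10726 - 3088) - 5712 = (172795860 - 3088) - 5712 = 172792772 - 5712 = 172787060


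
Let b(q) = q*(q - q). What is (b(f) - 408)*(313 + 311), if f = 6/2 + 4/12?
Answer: -254592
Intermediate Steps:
f = 10/3 (f = 6*(½) + 4*(1/12) = 3 + ⅓ = 10/3 ≈ 3.3333)
b(q) = 0 (b(q) = q*0 = 0)
(b(f) - 408)*(313 + 311) = (0 - 408)*(313 + 311) = -408*624 = -254592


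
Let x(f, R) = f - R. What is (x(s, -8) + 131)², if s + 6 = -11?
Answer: 14884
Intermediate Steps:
s = -17 (s = -6 - 11 = -17)
(x(s, -8) + 131)² = ((-17 - 1*(-8)) + 131)² = ((-17 + 8) + 131)² = (-9 + 131)² = 122² = 14884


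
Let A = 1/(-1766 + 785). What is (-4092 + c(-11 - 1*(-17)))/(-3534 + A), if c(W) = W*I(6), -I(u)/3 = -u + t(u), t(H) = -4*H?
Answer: 3484512/3466855 ≈ 1.0051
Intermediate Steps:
A = -1/981 (A = 1/(-981) = -1/981 ≈ -0.0010194)
I(u) = 15*u (I(u) = -3*(-u - 4*u) = -(-15)*u = 15*u)
c(W) = 90*W (c(W) = W*(15*6) = W*90 = 90*W)
(-4092 + c(-11 - 1*(-17)))/(-3534 + A) = (-4092 + 90*(-11 - 1*(-17)))/(-3534 - 1/981) = (-4092 + 90*(-11 + 17))/(-3466855/981) = (-4092 + 90*6)*(-981/3466855) = (-4092 + 540)*(-981/3466855) = -3552*(-981/3466855) = 3484512/3466855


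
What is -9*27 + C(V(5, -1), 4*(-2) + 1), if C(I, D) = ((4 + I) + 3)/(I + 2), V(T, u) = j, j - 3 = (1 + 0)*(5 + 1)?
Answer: -2657/11 ≈ -241.55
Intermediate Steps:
j = 9 (j = 3 + (1 + 0)*(5 + 1) = 3 + 1*6 = 3 + 6 = 9)
V(T, u) = 9
C(I, D) = (7 + I)/(2 + I)
-9*27 + C(V(5, -1), 4*(-2) + 1) = -9*27 + (7 + 9)/(2 + 9) = -243 + 16/11 = -2657/11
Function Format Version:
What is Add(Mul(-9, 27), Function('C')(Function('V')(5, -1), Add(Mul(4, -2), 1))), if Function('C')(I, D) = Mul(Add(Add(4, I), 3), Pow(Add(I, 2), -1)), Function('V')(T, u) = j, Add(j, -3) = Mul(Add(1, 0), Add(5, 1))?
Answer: Rational(-2657, 11) ≈ -241.55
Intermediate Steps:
j = 9 (j = Add(3, Mul(Add(1, 0), Add(5, 1))) = Add(3, Mul(1, 6)) = Add(3, 6) = 9)
Function('V')(T, u) = 9
Function('C')(I, D) = Mul(Pow(Add(2, I), -1), Add(7, I)) (Function('C')(I, D) = Mul(Add(7, I), Pow(Add(2, I), -1)) = Mul(Pow(Add(2, I), -1), Add(7, I)))
Add(Mul(-9, 27), Function('C')(Function('V')(5, -1), Add(Mul(4, -2), 1))) = Add(Mul(-9, 27), Mul(Pow(Add(2, 9), -1), Add(7, 9))) = Add(-243, Mul(Pow(11, -1), 16)) = Add(-243, Mul(Rational(1, 11), 16)) = Add(-243, Rational(16, 11)) = Rational(-2657, 11)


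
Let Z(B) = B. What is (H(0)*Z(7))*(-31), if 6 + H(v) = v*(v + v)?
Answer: 1302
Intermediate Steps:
H(v) = -6 + 2*v**2 (H(v) = -6 + v*(v + v) = -6 + v*(2*v) = -6 + 2*v**2)
(H(0)*Z(7))*(-31) = ((-6 + 2*0**2)*7)*(-31) = ((-6 + 2*0)*7)*(-31) = ((-6 + 0)*7)*(-31) = -6*7*(-31) = -42*(-31) = 1302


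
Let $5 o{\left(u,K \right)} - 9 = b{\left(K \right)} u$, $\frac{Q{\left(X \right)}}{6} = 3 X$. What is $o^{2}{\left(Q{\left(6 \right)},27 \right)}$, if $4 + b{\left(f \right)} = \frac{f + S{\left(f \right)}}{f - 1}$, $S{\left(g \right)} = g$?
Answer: $\frac{6671889}{4225} \approx 1579.1$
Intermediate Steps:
$b{\left(f \right)} = -4 + \frac{2 f}{-1 + f}$ ($b{\left(f \right)} = -4 + \frac{f + f}{f - 1} = -4 + \frac{2 f}{-1 + f}$)
$Q{\left(X \right)} = 18 X$ ($Q{\left(X \right)} = 6 \cdot 3 X = 18 X$)
$o{\left(u,K \right)} = \frac{9}{5} + \frac{2 u \left(2 - K\right)}{5 \left(-1 + K\right)}$ ($o{\left(u,K \right)} = \frac{9}{5} + \frac{\frac{2 \left(2 - K\right)}{-1 + K} u}{5} = \frac{9}{5} + \frac{2 u \frac{1}{-1 + K} \left(2 - K\right)}{5} = \frac{9}{5} + \frac{2 u \left(2 - K\right)}{5 \left(-1 + K\right)}$)
$o^{2}{\left(Q{\left(6 \right)},27 \right)} = \left(\frac{-9 + 9 \cdot 27 + 2 \cdot 18 \cdot 6 \left(2 - 27\right)}{5 \left(-1 + 27\right)}\right)^{2} = \left(\frac{-9 + 243 + 2 \cdot 108 \left(2 - 27\right)}{5 \cdot 26}\right)^{2} = \left(\frac{1}{5} \cdot \frac{1}{26} \left(-9 + 243 + 2 \cdot 108 \left(-25\right)\right)\right)^{2} = \left(\frac{1}{5} \cdot \frac{1}{26} \left(-9 + 243 - 5400\right)\right)^{2} = \left(\frac{1}{5} \cdot \frac{1}{26} \left(-5166\right)\right)^{2} = \left(- \frac{2583}{65}\right)^{2} = \frac{6671889}{4225}$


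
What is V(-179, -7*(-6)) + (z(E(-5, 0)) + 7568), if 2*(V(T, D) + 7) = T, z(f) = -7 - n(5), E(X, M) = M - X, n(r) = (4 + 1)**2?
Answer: 14879/2 ≈ 7439.5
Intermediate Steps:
n(r) = 25 (n(r) = 5**2 = 25)
z(f) = -32 (z(f) = -7 - 1*25 = -7 - 25 = -32)
V(T, D) = -7 + T/2
V(-179, -7*(-6)) + (z(E(-5, 0)) + 7568) = (-7 + (1/2)*(-179)) + (-32 + 7568) = (-7 - 179/2) + 7536 = -193/2 + 7536 = 14879/2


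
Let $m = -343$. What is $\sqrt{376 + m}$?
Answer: $\sqrt{33} \approx 5.7446$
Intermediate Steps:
$\sqrt{376 + m} = \sqrt{376 - 343} = \sqrt{33}$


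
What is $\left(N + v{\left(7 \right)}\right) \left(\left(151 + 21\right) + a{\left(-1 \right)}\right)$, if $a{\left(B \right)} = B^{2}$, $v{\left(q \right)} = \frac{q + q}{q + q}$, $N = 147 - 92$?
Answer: $9688$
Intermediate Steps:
$N = 55$ ($N = 147 - 92 = 55$)
$v{\left(q \right)} = 1$ ($v{\left(q \right)} = \frac{2 q}{2 q} = 2 q \frac{1}{2 q} = 1$)
$\left(N + v{\left(7 \right)}\right) \left(\left(151 + 21\right) + a{\left(-1 \right)}\right) = \left(55 + 1\right) \left(\left(151 + 21\right) + \left(-1\right)^{2}\right) = 56 \left(172 + 1\right) = 56 \cdot 173 = 9688$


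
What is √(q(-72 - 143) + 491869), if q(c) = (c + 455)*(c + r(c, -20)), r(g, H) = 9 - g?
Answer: √494029 ≈ 702.87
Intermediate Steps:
q(c) = 4095 + 9*c (q(c) = (c + 455)*(c + (9 - c)) = (455 + c)*9 = 4095 + 9*c)
√(q(-72 - 143) + 491869) = √((4095 + 9*(-72 - 143)) + 491869) = √((4095 + 9*(-215)) + 491869) = √((4095 - 1935) + 491869) = √(2160 + 491869) = √494029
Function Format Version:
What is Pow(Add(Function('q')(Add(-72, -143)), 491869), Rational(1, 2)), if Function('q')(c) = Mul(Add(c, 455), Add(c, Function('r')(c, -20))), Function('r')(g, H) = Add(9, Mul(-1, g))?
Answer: Pow(494029, Rational(1, 2)) ≈ 702.87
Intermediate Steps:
Function('q')(c) = Add(4095, Mul(9, c)) (Function('q')(c) = Mul(Add(c, 455), Add(c, Add(9, Mul(-1, c)))) = Mul(Add(455, c), 9) = Add(4095, Mul(9, c)))
Pow(Add(Function('q')(Add(-72, -143)), 491869), Rational(1, 2)) = Pow(Add(Add(4095, Mul(9, Add(-72, -143))), 491869), Rational(1, 2)) = Pow(Add(Add(4095, Mul(9, -215)), 491869), Rational(1, 2)) = Pow(Add(Add(4095, -1935), 491869), Rational(1, 2)) = Pow(Add(2160, 491869), Rational(1, 2)) = Pow(494029, Rational(1, 2))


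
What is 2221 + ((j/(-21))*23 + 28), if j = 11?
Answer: 46976/21 ≈ 2237.0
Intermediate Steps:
2221 + ((j/(-21))*23 + 28) = 2221 + ((11/(-21))*23 + 28) = 2221 + ((11*(-1/21))*23 + 28) = 2221 + (-11/21*23 + 28) = 2221 + (-253/21 + 28) = 2221 + 335/21 = 46976/21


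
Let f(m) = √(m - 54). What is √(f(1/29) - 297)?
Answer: √(-249777 + 29*I*√45385)/29 ≈ 0.21312 + 17.235*I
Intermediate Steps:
f(m) = √(-54 + m)
√(f(1/29) - 297) = √(√(-54 + 1/29) - 297) = √(√(-1565/29) - 297) = √(I*√45385/29 - 297) = √(-297 + I*√45385/29)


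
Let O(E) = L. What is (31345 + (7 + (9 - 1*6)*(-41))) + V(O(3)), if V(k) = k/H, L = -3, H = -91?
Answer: 2841842/91 ≈ 31229.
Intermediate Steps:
O(E) = -3
V(k) = -k/91 (V(k) = k/(-91) = k*(-1/91) = -k/91)
(31345 + (7 + (9 - 1*6)*(-41))) + V(O(3)) = (31345 + (7 + (9 - 1*6)*(-41))) - 1/91*(-3) = (31345 + (7 + (9 - 6)*(-41))) + 3/91 = (31345 + (7 + 3*(-41))) + 3/91 = (31345 + (7 - 123)) + 3/91 = (31345 - 116) + 3/91 = 31229 + 3/91 = 2841842/91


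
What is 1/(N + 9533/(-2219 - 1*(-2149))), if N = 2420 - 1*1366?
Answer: 70/64247 ≈ 0.0010895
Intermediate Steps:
N = 1054 (N = 2420 - 1366 = 1054)
1/(N + 9533/(-2219 - 1*(-2149))) = 1/(1054 + 9533/(-2219 - 1*(-2149))) = 1/(1054 + 9533/(-2219 + 2149)) = 1/(1054 + 9533/(-70)) = 1/(1054 + 9533*(-1/70)) = 1/(1054 - 9533/70) = 1/(64247/70) = 70/64247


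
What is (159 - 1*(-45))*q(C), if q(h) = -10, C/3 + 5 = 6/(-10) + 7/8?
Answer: -2040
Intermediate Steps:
C = -567/40 (C = -15 + 3*(6/(-10) + 7/8) = -15 + 3*(6*(-1/10) + 7*(1/8)) = -15 + 3*(-3/5 + 7/8) = -15 + 3*(11/40) = -15 + 33/40 = -567/40 ≈ -14.175)
(159 - 1*(-45))*q(C) = (159 - 1*(-45))*(-10) = (159 + 45)*(-10) = 204*(-10) = -2040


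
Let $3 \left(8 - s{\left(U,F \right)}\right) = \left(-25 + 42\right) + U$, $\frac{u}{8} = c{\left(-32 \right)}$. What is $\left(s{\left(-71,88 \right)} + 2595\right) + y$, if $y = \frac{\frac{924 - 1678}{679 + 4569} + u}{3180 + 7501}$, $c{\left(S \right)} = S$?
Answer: $\frac{73457948103}{28026944} \approx 2621.0$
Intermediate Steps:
$u = -256$ ($u = 8 \left(-32\right) = -256$)
$s{\left(U,F \right)} = \frac{7}{3} - \frac{U}{3}$ ($s{\left(U,F \right)} = 8 - \frac{\left(-25 + 42\right) + U}{3} = 8 - \frac{17 + U}{3} = 8 - \left(\frac{17}{3} + \frac{U}{3}\right) = \frac{7}{3} - \frac{U}{3}$)
$y = - \frac{672121}{28026944}$ ($y = \frac{\frac{924 - 1678}{679 + 4569} - 256}{3180 + 7501} = \frac{- \frac{754}{5248} - 256}{10681} = \left(\left(-754\right) \frac{1}{5248} - 256\right) \frac{1}{10681} = \left(- \frac{377}{2624} - 256\right) \frac{1}{10681} = \left(- \frac{672121}{2624}\right) \frac{1}{10681} = - \frac{672121}{28026944} \approx -0.023981$)
$\left(s{\left(-71,88 \right)} + 2595\right) + y = \left(\left(\frac{7}{3} - - \frac{71}{3}\right) + 2595\right) - \frac{672121}{28026944} = \left(\left(\frac{7}{3} + \frac{71}{3}\right) + 2595\right) - \frac{672121}{28026944} = \left(26 + 2595\right) - \frac{672121}{28026944} = 2621 - \frac{672121}{28026944} = \frac{73457948103}{28026944}$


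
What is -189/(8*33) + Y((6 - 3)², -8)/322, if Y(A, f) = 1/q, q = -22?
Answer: -10145/14168 ≈ -0.71605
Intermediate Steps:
Y(A, f) = -1/22 (Y(A, f) = 1/(-22) = -1/22)
-189/(8*33) + Y((6 - 3)², -8)/322 = -189/(8*33) - 1/22/322 = -189/264 - 1/22*1/322 = -189*1/264 - 1/7084 = -63/88 - 1/7084 = -10145/14168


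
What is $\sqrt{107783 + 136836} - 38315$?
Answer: $-38315 + \sqrt{244619} \approx -37820.0$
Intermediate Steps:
$\sqrt{107783 + 136836} - 38315 = \sqrt{244619} - 38315 = -38315 + \sqrt{244619}$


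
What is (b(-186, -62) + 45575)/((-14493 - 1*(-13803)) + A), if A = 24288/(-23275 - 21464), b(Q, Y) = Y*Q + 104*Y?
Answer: -755477667/10298066 ≈ -73.361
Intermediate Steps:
b(Q, Y) = 104*Y + Q*Y (b(Q, Y) = Q*Y + 104*Y = 104*Y + Q*Y)
A = -8096/14913 (A = 24288/(-44739) = 24288*(-1/44739) = -8096/14913 ≈ -0.54288)
(b(-186, -62) + 45575)/((-14493 - 1*(-13803)) + A) = (-62*(104 - 186) + 45575)/((-14493 - 1*(-13803)) - 8096/14913) = (-62*(-82) + 45575)/((-14493 + 13803) - 8096/14913) = (5084 + 45575)/(-690 - 8096/14913) = 50659/(-10298066/14913) = 50659*(-14913/10298066) = -755477667/10298066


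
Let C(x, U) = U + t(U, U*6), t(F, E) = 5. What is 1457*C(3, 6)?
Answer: 16027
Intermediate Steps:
C(x, U) = 5 + U (C(x, U) = U + 5 = 5 + U)
1457*C(3, 6) = 1457*(5 + 6) = 1457*11 = 16027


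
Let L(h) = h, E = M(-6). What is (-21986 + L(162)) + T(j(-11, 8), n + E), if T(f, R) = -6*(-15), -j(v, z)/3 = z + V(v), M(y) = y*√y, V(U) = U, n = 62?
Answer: -21734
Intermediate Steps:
M(y) = y^(3/2)
E = -6*I*√6 (E = (-6)^(3/2) = -6*I*√6 ≈ -14.697*I)
j(v, z) = -3*v - 3*z (j(v, z) = -3*(z + v) = -3*(v + z) = -3*v - 3*z)
T(f, R) = 90
(-21986 + L(162)) + T(j(-11, 8), n + E) = (-21986 + 162) + 90 = -21824 + 90 = -21734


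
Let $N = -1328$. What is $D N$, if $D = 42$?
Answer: $-55776$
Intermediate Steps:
$D N = 42 \left(-1328\right) = -55776$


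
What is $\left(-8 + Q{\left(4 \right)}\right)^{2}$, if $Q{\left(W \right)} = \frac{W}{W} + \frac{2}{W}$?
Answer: $\frac{169}{4} \approx 42.25$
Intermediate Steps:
$Q{\left(W \right)} = 1 + \frac{2}{W}$
$\left(-8 + Q{\left(4 \right)}\right)^{2} = \left(-8 + \frac{2 + 4}{4}\right)^{2} = \left(-8 + \frac{1}{4} \cdot 6\right)^{2} = \left(-8 + \frac{3}{2}\right)^{2} = \left(- \frac{13}{2}\right)^{2} = \frac{169}{4}$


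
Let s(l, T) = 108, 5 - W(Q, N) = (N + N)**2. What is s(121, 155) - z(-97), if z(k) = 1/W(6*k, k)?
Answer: 4064149/37631 ≈ 108.00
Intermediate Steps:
W(Q, N) = 5 - 4*N**2 (W(Q, N) = 5 - (N + N)**2 = 5 - (2*N)**2 = 5 - 4*N**2)
z(k) = 1/(5 - 4*k**2)
s(121, 155) - z(-97) = 108 - (-1)/(-5 + 4*(-97)**2) = 108 - (-1)/(-5 + 4*9409) = 108 - (-1)/(-5 + 37636) = 108 - (-1)/37631 = 108 - 1*(-1/37631) = 108 + 1/37631 = 4064149/37631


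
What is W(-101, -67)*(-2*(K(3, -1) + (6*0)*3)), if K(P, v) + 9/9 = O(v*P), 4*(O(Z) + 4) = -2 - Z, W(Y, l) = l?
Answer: -1273/2 ≈ -636.50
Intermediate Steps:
O(Z) = -9/2 - Z/4 (O(Z) = -4 + (-2 - Z)/4 = -4 + (-1/2 - Z/4) = -9/2 - Z/4)
K(P, v) = -11/2 - P*v/4 (K(P, v) = -1 + (-9/2 - v*P/4) = -1 + (-9/2 - P*v/4) = -11/2 - P*v/4)
W(-101, -67)*(-2*(K(3, -1) + (6*0)*3)) = -(-134)*((-11/2 - 1/4*3*(-1)) + (6*0)*3) = -(-134)*((-11/2 + 3/4) + 0*3) = -(-134)*(-19/4 + 0) = -(-134)*(-19)/4 = -67*19/2 = -1273/2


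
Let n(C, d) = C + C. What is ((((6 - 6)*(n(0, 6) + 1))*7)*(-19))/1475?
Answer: 0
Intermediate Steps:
n(C, d) = 2*C
((((6 - 6)*(n(0, 6) + 1))*7)*(-19))/1475 = ((((6 - 6)*(2*0 + 1))*7)*(-19))/1475 = (((0*(0 + 1))*7)*(-19))*(1/1475) = (((0*1)*7)*(-19))*(1/1475) = ((0*7)*(-19))*(1/1475) = (0*(-19))*(1/1475) = 0*(1/1475) = 0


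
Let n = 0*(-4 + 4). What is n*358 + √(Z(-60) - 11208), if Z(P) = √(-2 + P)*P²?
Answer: 2*√(-2802 + 900*I*√62) ≈ 98.168 + 144.38*I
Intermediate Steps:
Z(P) = P²*√(-2 + P)
n = 0 (n = 0*0 = 0)
n*358 + √(Z(-60) - 11208) = 0*358 + √((-60)²*√(-2 - 60) - 11208) = 0 + √(3600*√(-62) - 11208) = 0 + √(3600*(I*√62) - 11208) = 0 + √(3600*I*√62 - 11208) = 0 + √(-11208 + 3600*I*√62) = √(-11208 + 3600*I*√62)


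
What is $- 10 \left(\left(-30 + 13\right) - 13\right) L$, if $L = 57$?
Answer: $17100$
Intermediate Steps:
$- 10 \left(\left(-30 + 13\right) - 13\right) L = - 10 \left(\left(-30 + 13\right) - 13\right) 57 = - 10 \left(-17 - 13\right) 57 = \left(-10\right) \left(-30\right) 57 = 300 \cdot 57 = 17100$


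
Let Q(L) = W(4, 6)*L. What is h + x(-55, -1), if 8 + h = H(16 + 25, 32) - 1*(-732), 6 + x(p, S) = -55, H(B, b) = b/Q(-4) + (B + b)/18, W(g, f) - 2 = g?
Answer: 11983/18 ≈ 665.72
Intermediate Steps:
W(g, f) = 2 + g
Q(L) = 6*L (Q(L) = (2 + 4)*L = 6*L)
H(B, b) = B/18 + b/72 (H(B, b) = b/((6*(-4))) + (B + b)/18 = b/(-24) + (B + b)*(1/18) = b*(-1/24) + (B/18 + b/18) = -b/24 + (B/18 + b/18) = B/18 + b/72)
x(p, S) = -61 (x(p, S) = -6 - 55 = -61)
h = 13081/18 (h = -8 + (((16 + 25)/18 + (1/72)*32) - 1*(-732)) = -8 + (((1/18)*41 + 4/9) + 732) = -8 + ((41/18 + 4/9) + 732) = -8 + (49/18 + 732) = -8 + 13225/18 = 13081/18 ≈ 726.72)
h + x(-55, -1) = 13081/18 - 61 = 11983/18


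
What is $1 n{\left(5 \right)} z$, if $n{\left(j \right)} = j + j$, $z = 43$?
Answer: $430$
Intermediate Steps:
$n{\left(j \right)} = 2 j$
$1 n{\left(5 \right)} z = 1 \cdot 2 \cdot 5 \cdot 43 = 1 \cdot 10 \cdot 43 = 10 \cdot 43 = 430$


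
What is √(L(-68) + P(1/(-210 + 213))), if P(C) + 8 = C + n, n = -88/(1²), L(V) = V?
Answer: I*√1473/3 ≈ 12.793*I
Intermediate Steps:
n = -88 (n = -88/1 = -88*1 = -88)
P(C) = -96 + C (P(C) = -8 + (C - 88) = -8 + (-88 + C) = -96 + C)
√(L(-68) + P(1/(-210 + 213))) = √(-68 + (-96 + 1/(-210 + 213))) = √(-68 + (-96 + 1/3)) = √(-68 + (-96 + ⅓)) = √(-68 - 287/3) = √(-491/3) = I*√1473/3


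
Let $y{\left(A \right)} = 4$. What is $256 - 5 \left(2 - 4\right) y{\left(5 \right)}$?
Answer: $10240$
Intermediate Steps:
$256 - 5 \left(2 - 4\right) y{\left(5 \right)} = 256 - 5 \left(2 - 4\right) 4 = 256 \left(-5\right) \left(-2\right) 4 = 256 \cdot 10 \cdot 4 = 256 \cdot 40 = 10240$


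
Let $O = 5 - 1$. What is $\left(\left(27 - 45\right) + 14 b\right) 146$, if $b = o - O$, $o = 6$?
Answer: $1460$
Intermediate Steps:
$O = 4$ ($O = 5 - 1 = 4$)
$b = 2$ ($b = 6 - 4 = 2$)
$\left(\left(27 - 45\right) + 14 b\right) 146 = \left(\left(27 - 45\right) + 14 \cdot 2\right) 146 = \left(-18 + 28\right) 146 = 10 \cdot 146 = 1460$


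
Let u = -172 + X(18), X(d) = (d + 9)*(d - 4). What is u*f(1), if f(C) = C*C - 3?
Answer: -412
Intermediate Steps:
X(d) = (-4 + d)*(9 + d) (X(d) = (9 + d)*(-4 + d) = (-4 + d)*(9 + d))
f(C) = -3 + C² (f(C) = C² - 3 = -3 + C²)
u = 206 (u = -172 + (-36 + 18² + 5*18) = -172 + (-36 + 324 + 90) = -172 + 378 = 206)
u*f(1) = 206*(-3 + 1²) = 206*(-3 + 1) = 206*(-2) = -412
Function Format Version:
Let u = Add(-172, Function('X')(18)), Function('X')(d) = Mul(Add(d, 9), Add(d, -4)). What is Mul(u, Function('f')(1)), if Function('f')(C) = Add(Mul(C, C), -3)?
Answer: -412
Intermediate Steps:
Function('X')(d) = Mul(Add(-4, d), Add(9, d)) (Function('X')(d) = Mul(Add(9, d), Add(-4, d)) = Mul(Add(-4, d), Add(9, d)))
Function('f')(C) = Add(-3, Pow(C, 2)) (Function('f')(C) = Add(Pow(C, 2), -3) = Add(-3, Pow(C, 2)))
u = 206 (u = Add(-172, Add(-36, Pow(18, 2), Mul(5, 18))) = Add(-172, Add(-36, 324, 90)) = Add(-172, 378) = 206)
Mul(u, Function('f')(1)) = Mul(206, Add(-3, Pow(1, 2))) = Mul(206, Add(-3, 1)) = Mul(206, -2) = -412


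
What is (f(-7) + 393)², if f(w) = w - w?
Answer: 154449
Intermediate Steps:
f(w) = 0
(f(-7) + 393)² = (0 + 393)² = 393² = 154449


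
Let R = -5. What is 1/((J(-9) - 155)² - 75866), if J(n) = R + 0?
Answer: -1/50266 ≈ -1.9894e-5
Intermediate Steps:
J(n) = -5 (J(n) = -5 + 0 = -5)
1/((J(-9) - 155)² - 75866) = 1/((-5 - 155)² - 75866) = 1/((-160)² - 75866) = 1/(25600 - 75866) = 1/(-50266) = -1/50266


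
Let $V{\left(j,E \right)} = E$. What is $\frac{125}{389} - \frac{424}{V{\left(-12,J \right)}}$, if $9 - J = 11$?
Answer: $\frac{82593}{389} \approx 212.32$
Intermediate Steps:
$J = -2$ ($J = 9 - 11 = -2$)
$\frac{125}{389} - \frac{424}{V{\left(-12,J \right)}} = \frac{125}{389} - \frac{424}{-2} = 125 \cdot \frac{1}{389} - -212 = \frac{125}{389} + 212 = \frac{82593}{389}$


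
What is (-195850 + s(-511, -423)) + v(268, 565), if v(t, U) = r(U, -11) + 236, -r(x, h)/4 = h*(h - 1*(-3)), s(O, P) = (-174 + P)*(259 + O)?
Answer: -45522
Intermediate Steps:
r(x, h) = -4*h*(3 + h) (r(x, h) = -4*h*(h - 1*(-3)) = -4*h*(h + 3) = -4*h*(3 + h))
v(t, U) = -116 (v(t, U) = -4*(-11)*(3 - 11) + 236 = -4*(-11)*(-8) + 236 = -352 + 236 = -116)
(-195850 + s(-511, -423)) + v(268, 565) = (-195850 + (-45066 - 174*(-511) + 259*(-423) - 511*(-423))) - 116 = (-195850 + (-45066 + 88914 - 109557 + 216153)) - 116 = (-195850 + 150444) - 116 = -45406 - 116 = -45522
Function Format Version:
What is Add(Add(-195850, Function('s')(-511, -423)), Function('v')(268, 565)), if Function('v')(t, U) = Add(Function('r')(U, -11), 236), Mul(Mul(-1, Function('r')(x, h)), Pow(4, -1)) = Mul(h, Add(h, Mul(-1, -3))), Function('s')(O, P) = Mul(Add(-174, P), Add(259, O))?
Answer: -45522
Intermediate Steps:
Function('r')(x, h) = Mul(-4, h, Add(3, h)) (Function('r')(x, h) = Mul(-4, Mul(h, Add(h, Mul(-1, -3)))) = Mul(-4, Mul(h, Add(h, 3))) = Mul(-4, Mul(h, Add(3, h))) = Mul(-4, h, Add(3, h)))
Function('v')(t, U) = -116 (Function('v')(t, U) = Add(Mul(-4, -11, Add(3, -11)), 236) = Add(Mul(-4, -11, -8), 236) = Add(-352, 236) = -116)
Add(Add(-195850, Function('s')(-511, -423)), Function('v')(268, 565)) = Add(Add(-195850, Add(-45066, Mul(-174, -511), Mul(259, -423), Mul(-511, -423))), -116) = Add(Add(-195850, Add(-45066, 88914, -109557, 216153)), -116) = Add(Add(-195850, 150444), -116) = Add(-45406, -116) = -45522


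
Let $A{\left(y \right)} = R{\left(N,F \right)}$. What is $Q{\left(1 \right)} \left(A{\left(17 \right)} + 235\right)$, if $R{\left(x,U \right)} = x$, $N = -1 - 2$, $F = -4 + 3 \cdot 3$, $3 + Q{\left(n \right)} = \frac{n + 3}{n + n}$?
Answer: $-232$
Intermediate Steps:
$Q{\left(n \right)} = -3 + \frac{3 + n}{2 n}$ ($Q{\left(n \right)} = -3 + \frac{n + 3}{n + n} = -3 + \frac{3 + n}{2 n}$)
$F = 5$ ($F = -4 + 9 = 5$)
$N = -3$
$A{\left(y \right)} = -3$
$Q{\left(1 \right)} \left(A{\left(17 \right)} + 235\right) = \frac{3 - 5}{2 \cdot 1} \left(-3 + 235\right) = \frac{1}{2} \cdot 1 \left(3 - 5\right) 232 = \frac{1}{2} \cdot 1 \left(-2\right) 232 = \left(-1\right) 232 = -232$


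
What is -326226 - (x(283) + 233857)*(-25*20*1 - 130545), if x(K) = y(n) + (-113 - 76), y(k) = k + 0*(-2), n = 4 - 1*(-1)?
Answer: 30621352059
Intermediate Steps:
n = 5 (n = 4 + 1 = 5)
y(k) = k (y(k) = k + 0 = k)
x(K) = -184 (x(K) = 5 + (-113 - 76) = 5 - 189 = -184)
-326226 - (x(283) + 233857)*(-25*20*1 - 130545) = -326226 - (-184 + 233857)*(-25*20*1 - 130545) = -326226 - 233673*(-500*1 - 130545) = -326226 - 233673*(-500 - 130545) = -326226 - 233673*(-131045) = -326226 - 1*(-30621678285) = -326226 + 30621678285 = 30621352059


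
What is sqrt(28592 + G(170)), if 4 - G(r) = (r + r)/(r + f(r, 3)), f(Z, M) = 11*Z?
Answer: 5*sqrt(41178)/6 ≈ 169.10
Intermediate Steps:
G(r) = 23/6 (G(r) = 4 - (r + r)/(r + 11*r) = 4 - 2*r/(12*r) = 4 - 2*r*1/(12*r) = 4 - 1*1/6 = 4 - 1/6 = 23/6)
sqrt(28592 + G(170)) = sqrt(28592 + 23/6) = sqrt(171575/6) = 5*sqrt(41178)/6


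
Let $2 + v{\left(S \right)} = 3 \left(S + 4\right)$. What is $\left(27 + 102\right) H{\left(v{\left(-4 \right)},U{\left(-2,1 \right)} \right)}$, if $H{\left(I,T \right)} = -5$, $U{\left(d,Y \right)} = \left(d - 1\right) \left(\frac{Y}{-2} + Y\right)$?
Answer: $-645$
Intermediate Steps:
$v{\left(S \right)} = 10 + 3 S$ ($v{\left(S \right)} = -2 + 3 \left(S + 4\right) = -2 + 3 \left(4 + S\right) = -2 + \left(12 + 3 S\right) = 10 + 3 S$)
$U{\left(d,Y \right)} = \frac{Y \left(-1 + d\right)}{2}$ ($U{\left(d,Y \right)} = \left(-1 + d\right) \left(Y \left(- \frac{1}{2}\right) + Y\right) = \left(-1 + d\right) \left(- \frac{Y}{2} + Y\right) = \left(-1 + d\right) \frac{Y}{2} = \frac{Y \left(-1 + d\right)}{2}$)
$\left(27 + 102\right) H{\left(v{\left(-4 \right)},U{\left(-2,1 \right)} \right)} = \left(27 + 102\right) \left(-5\right) = 129 \left(-5\right) = -645$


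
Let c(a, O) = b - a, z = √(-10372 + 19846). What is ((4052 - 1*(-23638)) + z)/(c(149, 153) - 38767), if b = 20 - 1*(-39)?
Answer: -2130/2989 - √9474/38857 ≈ -0.71512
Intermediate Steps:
b = 59 (b = 20 + 39 = 59)
z = √9474 ≈ 97.334
c(a, O) = 59 - a
((4052 - 1*(-23638)) + z)/(c(149, 153) - 38767) = ((4052 - 1*(-23638)) + √9474)/((59 - 1*149) - 38767) = ((4052 + 23638) + √9474)/((59 - 149) - 38767) = (27690 + √9474)/(-90 - 38767) = (27690 + √9474)/(-38857) = (27690 + √9474)*(-1/38857) = -2130/2989 - √9474/38857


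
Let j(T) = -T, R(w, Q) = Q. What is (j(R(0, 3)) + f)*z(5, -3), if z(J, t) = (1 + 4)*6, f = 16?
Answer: 390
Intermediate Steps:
z(J, t) = 30 (z(J, t) = 5*6 = 30)
(j(R(0, 3)) + f)*z(5, -3) = (-1*3 + 16)*30 = (-3 + 16)*30 = 13*30 = 390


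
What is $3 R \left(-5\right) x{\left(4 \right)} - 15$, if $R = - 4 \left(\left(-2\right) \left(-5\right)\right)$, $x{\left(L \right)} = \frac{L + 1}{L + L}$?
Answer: $360$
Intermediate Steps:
$x{\left(L \right)} = \frac{1 + L}{2 L}$
$R = -40$ ($R = \left(-4\right) 10 = -40$)
$3 R \left(-5\right) x{\left(4 \right)} - 15 = 3 \left(-40\right) \left(-5\right) \frac{1 + 4}{2 \cdot 4} - 15 = \left(-120\right) \left(-5\right) \frac{1}{2} \cdot \frac{1}{4} \cdot 5 - 15 = 600 \cdot \frac{5}{8} - 15 = 375 - 15 = 360$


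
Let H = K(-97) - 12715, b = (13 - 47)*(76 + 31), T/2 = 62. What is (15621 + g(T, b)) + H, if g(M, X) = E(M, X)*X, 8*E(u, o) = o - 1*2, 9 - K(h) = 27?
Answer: 1658178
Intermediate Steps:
T = 124 (T = 2*62 = 124)
K(h) = -18 (K(h) = 9 - 1*27 = 9 - 27 = -18)
b = -3638 (b = -34*107 = -3638)
E(u, o) = -¼ + o/8 (E(u, o) = (o - 1*2)/8 = (o - 2)/8 = (-2 + o)/8 = -¼ + o/8)
H = -12733 (H = -18 - 12715 = -12733)
g(M, X) = X*(-¼ + X/8) (g(M, X) = (-¼ + X/8)*X = X*(-¼ + X/8))
(15621 + g(T, b)) + H = (15621 + (⅛)*(-3638)*(-2 - 3638)) - 12733 = (15621 + (⅛)*(-3638)*(-3640)) - 12733 = (15621 + 1655290) - 12733 = 1670911 - 12733 = 1658178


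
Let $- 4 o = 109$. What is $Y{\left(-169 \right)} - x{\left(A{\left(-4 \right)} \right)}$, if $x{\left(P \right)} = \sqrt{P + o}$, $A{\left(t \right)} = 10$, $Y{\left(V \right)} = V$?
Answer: $-169 - \frac{i \sqrt{69}}{2} \approx -169.0 - 4.1533 i$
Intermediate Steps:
$o = - \frac{109}{4}$ ($o = \left(- \frac{1}{4}\right) 109 = - \frac{109}{4} \approx -27.25$)
$x{\left(P \right)} = \sqrt{- \frac{109}{4} + P}$ ($x{\left(P \right)} = \sqrt{P - \frac{109}{4}} = \sqrt{- \frac{109}{4} + P}$)
$Y{\left(-169 \right)} - x{\left(A{\left(-4 \right)} \right)} = -169 - \frac{\sqrt{-109 + 4 \cdot 10}}{2} = -169 - \frac{\sqrt{-109 + 40}}{2} = -169 - \frac{\sqrt{-69}}{2} = -169 - \frac{i \sqrt{69}}{2}$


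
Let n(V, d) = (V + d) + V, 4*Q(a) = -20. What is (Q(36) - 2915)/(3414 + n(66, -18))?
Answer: -365/441 ≈ -0.82766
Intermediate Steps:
Q(a) = -5 (Q(a) = (¼)*(-20) = -5)
n(V, d) = d + 2*V
(Q(36) - 2915)/(3414 + n(66, -18)) = (-5 - 2915)/(3414 + (-18 + 2*66)) = -2920/(3414 + (-18 + 132)) = -2920/(3414 + 114) = -2920/3528 = -2920*1/3528 = -365/441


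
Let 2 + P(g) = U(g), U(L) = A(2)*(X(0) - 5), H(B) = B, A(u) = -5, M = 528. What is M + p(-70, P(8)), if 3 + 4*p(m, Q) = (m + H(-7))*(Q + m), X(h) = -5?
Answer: 3803/4 ≈ 950.75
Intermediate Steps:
U(L) = 50 (U(L) = -5*(-5 - 5) = -5*(-10) = 50)
P(g) = 48 (P(g) = -2 + 50 = 48)
p(m, Q) = -¾ + (-7 + m)*(Q + m)/4 (p(m, Q) = -¾ + ((m - 7)*(Q + m))/4 = -¾ + ((-7 + m)*(Q + m))/4 = -¾ + (-7 + m)*(Q + m)/4)
M + p(-70, P(8)) = 528 + (-¾ - 7/4*48 - 7/4*(-70) + (¼)*(-70)² + (¼)*48*(-70)) = 528 + (-¾ - 84 + 245/2 + (¼)*4900 - 840) = 528 + (-¾ - 84 + 245/2 + 1225 - 840) = 528 + 1691/4 = 3803/4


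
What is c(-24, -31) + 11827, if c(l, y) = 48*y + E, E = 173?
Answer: 10512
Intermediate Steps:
c(l, y) = 173 + 48*y (c(l, y) = 48*y + 173 = 173 + 48*y)
c(-24, -31) + 11827 = (173 + 48*(-31)) + 11827 = (173 - 1488) + 11827 = -1315 + 11827 = 10512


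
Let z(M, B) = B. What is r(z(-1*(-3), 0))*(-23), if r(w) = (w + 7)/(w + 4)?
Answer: -161/4 ≈ -40.250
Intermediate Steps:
r(w) = (7 + w)/(4 + w)
r(z(-1*(-3), 0))*(-23) = ((7 + 0)/(4 + 0))*(-23) = (7/4)*(-23) = -161/4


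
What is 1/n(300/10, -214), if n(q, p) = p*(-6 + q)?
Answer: -1/5136 ≈ -0.00019470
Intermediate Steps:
1/n(300/10, -214) = 1/(-214*(-6 + 300/10)) = 1/(-214*(-6 + 300*(⅒))) = 1/(-214*(-6 + 30)) = 1/(-214*24) = 1/(-5136) = -1/5136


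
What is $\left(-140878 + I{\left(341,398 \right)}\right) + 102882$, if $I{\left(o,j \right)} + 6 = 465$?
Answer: $-37537$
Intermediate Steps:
$I{\left(o,j \right)} = 459$ ($I{\left(o,j \right)} = -6 + 465 = 459$)
$\left(-140878 + I{\left(341,398 \right)}\right) + 102882 = \left(-140878 + 459\right) + 102882 = -140419 + 102882 = -37537$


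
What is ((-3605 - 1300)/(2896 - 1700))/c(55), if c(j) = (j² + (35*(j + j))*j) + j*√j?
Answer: -7739/405283736 + 109*√55/22290605480 ≈ -1.9059e-5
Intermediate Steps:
c(j) = j^(3/2) + 71*j² (c(j) = (j² + (35*(2*j))*j) + j^(3/2) = (j² + (70*j)*j) + j^(3/2) = (j² + 70*j²) + j^(3/2) = 71*j² + j^(3/2) = j^(3/2) + 71*j²)
((-3605 - 1300)/(2896 - 1700))/c(55) = ((-3605 - 1300)/(2896 - 1700))/(55^(3/2) + 71*55²) = (-4905/1196)/(55*√55 + 71*3025) = (-4905*1/1196)/(55*√55 + 214775) = -4905/(1196*(214775 + 55*√55))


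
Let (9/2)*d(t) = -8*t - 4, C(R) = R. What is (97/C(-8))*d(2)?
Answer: 485/9 ≈ 53.889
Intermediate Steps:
d(t) = -8/9 - 16*t/9 (d(t) = 2*(-8*t - 4)/9 = 2*(-4 - 8*t)/9 = -8/9 - 16*t/9)
(97/C(-8))*d(2) = (97/(-8))*(-8/9 - 16/9*2) = (-1/8*97)*(-8/9 - 32/9) = -97/8*(-40/9) = 485/9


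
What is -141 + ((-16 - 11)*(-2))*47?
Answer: 2397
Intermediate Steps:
-141 + ((-16 - 11)*(-2))*47 = -141 - 27*(-2)*47 = -141 + 54*47 = -141 + 2538 = 2397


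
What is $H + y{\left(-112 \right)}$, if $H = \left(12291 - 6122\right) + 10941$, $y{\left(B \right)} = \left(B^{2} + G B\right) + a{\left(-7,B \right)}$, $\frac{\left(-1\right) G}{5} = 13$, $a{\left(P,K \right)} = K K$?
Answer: $49478$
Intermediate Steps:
$a{\left(P,K \right)} = K^{2}$
$G = -65$ ($G = \left(-5\right) 13 = -65$)
$y{\left(B \right)} = - 65 B + 2 B^{2}$ ($y{\left(B \right)} = \left(B^{2} - 65 B\right) + B^{2} = - 65 B + 2 B^{2}$)
$H = 17110$ ($H = 6169 + 10941 = 17110$)
$H + y{\left(-112 \right)} = 17110 - 112 \left(-65 + 2 \left(-112\right)\right) = 17110 - 112 \left(-65 - 224\right) = 17110 - -32368 = 17110 + 32368 = 49478$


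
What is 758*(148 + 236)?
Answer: 291072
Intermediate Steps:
758*(148 + 236) = 758*384 = 291072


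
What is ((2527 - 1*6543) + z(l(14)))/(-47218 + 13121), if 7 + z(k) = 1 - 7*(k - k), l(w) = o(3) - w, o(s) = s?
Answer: 4022/34097 ≈ 0.11796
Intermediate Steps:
l(w) = 3 - w
z(k) = -6 (z(k) = -7 + (1 - 7*(k - k)) = -7 + (1 - 7*0) = -7 + (1 + 0) = -7 + 1 = -6)
((2527 - 1*6543) + z(l(14)))/(-47218 + 13121) = ((2527 - 1*6543) - 6)/(-47218 + 13121) = ((2527 - 6543) - 6)/(-34097) = (-4016 - 6)*(-1/34097) = -4022*(-1/34097) = 4022/34097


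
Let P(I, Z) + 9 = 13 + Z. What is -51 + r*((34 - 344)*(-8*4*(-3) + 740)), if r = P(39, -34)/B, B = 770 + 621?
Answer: 7703859/1391 ≈ 5538.4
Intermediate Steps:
P(I, Z) = 4 + Z (P(I, Z) = -9 + (13 + Z) = 4 + Z)
B = 1391
r = -30/1391 (r = (4 - 34)/1391 = -30*1/1391 = -30/1391 ≈ -0.021567)
-51 + r*((34 - 344)*(-8*4*(-3) + 740)) = -51 - 30*(34 - 344)*(-8*4*(-3) + 740)/1391 = -51 - (-9300)*(-32*(-3) + 740)/1391 = -51 - (-9300)*(96 + 740)/1391 = -51 - (-9300)*836/1391 = -51 - 30/1391*(-259160) = -51 + 7774800/1391 = 7703859/1391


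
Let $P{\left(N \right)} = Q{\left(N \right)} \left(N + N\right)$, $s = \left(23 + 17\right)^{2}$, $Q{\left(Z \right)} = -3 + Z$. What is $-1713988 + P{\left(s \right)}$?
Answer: $3396412$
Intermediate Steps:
$s = 1600$ ($s = 40^{2} = 1600$)
$P{\left(N \right)} = 2 N \left(-3 + N\right)$ ($P{\left(N \right)} = \left(-3 + N\right) \left(N + N\right) = \left(-3 + N\right) 2 N = 2 N \left(-3 + N\right)$)
$-1713988 + P{\left(s \right)} = -1713988 + 2 \cdot 1600 \left(-3 + 1600\right) = -1713988 + 2 \cdot 1600 \cdot 1597 = -1713988 + 5110400 = 3396412$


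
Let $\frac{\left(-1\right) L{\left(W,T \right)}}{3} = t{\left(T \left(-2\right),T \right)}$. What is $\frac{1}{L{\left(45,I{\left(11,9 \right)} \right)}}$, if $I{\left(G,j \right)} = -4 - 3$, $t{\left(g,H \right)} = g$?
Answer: $- \frac{1}{42} \approx -0.02381$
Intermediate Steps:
$I{\left(G,j \right)} = -7$
$L{\left(W,T \right)} = 6 T$ ($L{\left(W,T \right)} = - 3 T \left(-2\right) = - 3 \left(- 2 T\right) = 6 T$)
$\frac{1}{L{\left(45,I{\left(11,9 \right)} \right)}} = \frac{1}{6 \left(-7\right)} = \frac{1}{-42} = - \frac{1}{42}$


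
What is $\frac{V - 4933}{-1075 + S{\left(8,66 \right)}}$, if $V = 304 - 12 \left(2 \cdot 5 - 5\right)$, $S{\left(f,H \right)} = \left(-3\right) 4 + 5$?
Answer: $\frac{4689}{1082} \approx 4.3336$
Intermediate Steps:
$S{\left(f,H \right)} = -7$ ($S{\left(f,H \right)} = -12 + 5 = -7$)
$V = 244$ ($V = 304 - 12 \left(10 - 5\right) = 304 - 12 \cdot 5 = 304 - 60 = 244$)
$\frac{V - 4933}{-1075 + S{\left(8,66 \right)}} = \frac{244 - 4933}{-1075 - 7} = - \frac{4689}{-1082} = \left(-4689\right) \left(- \frac{1}{1082}\right) = \frac{4689}{1082}$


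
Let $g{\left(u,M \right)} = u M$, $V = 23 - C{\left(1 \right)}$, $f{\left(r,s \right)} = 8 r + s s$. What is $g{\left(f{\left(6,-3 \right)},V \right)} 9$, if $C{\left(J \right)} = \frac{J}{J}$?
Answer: $11286$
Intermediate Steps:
$C{\left(J \right)} = 1$
$f{\left(r,s \right)} = s^{2} + 8 r$ ($f{\left(r,s \right)} = 8 r + s^{2} = s^{2} + 8 r$)
$V = 22$ ($V = 23 - 1 = 22$)
$g{\left(u,M \right)} = M u$
$g{\left(f{\left(6,-3 \right)},V \right)} 9 = 22 \left(\left(-3\right)^{2} + 8 \cdot 6\right) 9 = 22 \left(9 + 48\right) 9 = 22 \cdot 57 \cdot 9 = 1254 \cdot 9 = 11286$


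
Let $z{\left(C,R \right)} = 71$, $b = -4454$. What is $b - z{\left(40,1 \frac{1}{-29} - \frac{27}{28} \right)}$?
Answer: $-4525$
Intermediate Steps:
$b - z{\left(40,1 \frac{1}{-29} - \frac{27}{28} \right)} = -4454 - 71 = -4525$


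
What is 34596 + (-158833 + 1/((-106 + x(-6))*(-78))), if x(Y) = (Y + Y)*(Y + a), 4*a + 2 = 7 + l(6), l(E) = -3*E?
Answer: -48452431/390 ≈ -1.2424e+5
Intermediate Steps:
a = -13/4 (a = -½ + (7 - 3*6)/4 = -½ + (7 - 18)/4 = -½ + (¼)*(-11) = -½ - 11/4 = -13/4 ≈ -3.2500)
x(Y) = 2*Y*(-13/4 + Y) (x(Y) = (Y + Y)*(Y - 13/4) = (2*Y)*(-13/4 + Y) = 2*Y*(-13/4 + Y))
34596 + (-158833 + 1/((-106 + x(-6))*(-78))) = 34596 + (-158833 + 1/((-106 + (½)*(-6)*(-13 + 4*(-6)))*(-78))) = 34596 + (-158833 + 1/((-106 + (½)*(-6)*(-13 - 24))*(-78))) = 34596 + (-158833 + 1/((-106 + (½)*(-6)*(-37))*(-78))) = 34596 + (-158833 + 1/((-106 + 111)*(-78))) = 34596 + (-158833 + 1/(5*(-78))) = 34596 + (-158833 + 1/(-390)) = 34596 + (-158833 - 1/390) = 34596 - 61944871/390 = -48452431/390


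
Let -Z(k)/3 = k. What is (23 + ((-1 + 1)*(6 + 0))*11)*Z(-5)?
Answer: 345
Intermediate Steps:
Z(k) = -3*k
(23 + ((-1 + 1)*(6 + 0))*11)*Z(-5) = (23 + ((-1 + 1)*(6 + 0))*11)*(-3*(-5)) = (23 + (0*6)*11)*15 = (23 + 0*11)*15 = (23 + 0)*15 = 23*15 = 345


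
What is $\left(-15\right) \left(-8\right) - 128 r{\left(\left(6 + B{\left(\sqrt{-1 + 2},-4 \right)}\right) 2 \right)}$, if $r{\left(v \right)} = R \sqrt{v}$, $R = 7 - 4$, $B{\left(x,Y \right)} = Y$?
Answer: $-648$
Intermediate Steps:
$R = 3$
$r{\left(v \right)} = 3 \sqrt{v}$
$\left(-15\right) \left(-8\right) - 128 r{\left(\left(6 + B{\left(\sqrt{-1 + 2},-4 \right)}\right) 2 \right)} = \left(-15\right) \left(-8\right) - 128 \cdot 3 \sqrt{\left(6 - 4\right) 2} = 120 - 128 \cdot 3 \sqrt{2 \cdot 2} = 120 - 128 \cdot 3 \sqrt{4} = 120 - 128 \cdot 3 \cdot 2 = 120 - 768 = -648$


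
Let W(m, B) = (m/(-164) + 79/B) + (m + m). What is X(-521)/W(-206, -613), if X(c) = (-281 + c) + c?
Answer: 66501918/20652931 ≈ 3.2200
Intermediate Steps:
X(c) = -281 + 2*c
W(m, B) = 79/B + 327*m/164 (W(m, B) = (m*(-1/164) + 79/B) + 2*m = (-m/164 + 79/B) + 2*m = (79/B - m/164) + 2*m = 79/B + 327*m/164)
X(-521)/W(-206, -613) = (-281 + 2*(-521))/(79/(-613) + (327/164)*(-206)) = (-281 - 1042)/(79*(-1/613) - 33681/82) = -1323/(-79/613 - 33681/82) = -1323/(-20652931/50266) = -1323*(-50266/20652931) = 66501918/20652931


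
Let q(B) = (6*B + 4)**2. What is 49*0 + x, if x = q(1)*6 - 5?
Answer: 595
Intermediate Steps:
q(B) = (4 + 6*B)**2
x = 595 (x = (4*(2 + 3*1)**2)*6 - 5 = (4*(2 + 3)**2)*6 - 5 = (4*5**2)*6 - 5 = (4*25)*6 - 5 = 100*6 - 5 = 600 - 5 = 595)
49*0 + x = 49*0 + 595 = 0 + 595 = 595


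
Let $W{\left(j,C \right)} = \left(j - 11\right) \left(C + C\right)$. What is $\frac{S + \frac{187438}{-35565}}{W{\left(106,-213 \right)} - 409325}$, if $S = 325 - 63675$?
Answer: $\frac{2253230188}{15996959175} \approx 0.14085$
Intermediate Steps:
$W{\left(j,C \right)} = 2 C \left(-11 + j\right)$ ($W{\left(j,C \right)} = \left(-11 + j\right) 2 C = 2 C \left(-11 + j\right)$)
$S = -63350$ ($S = 325 - 63675 = -63350$)
$\frac{S + \frac{187438}{-35565}}{W{\left(106,-213 \right)} - 409325} = \frac{-63350 + \frac{187438}{-35565}}{2 \left(-213\right) \left(-11 + 106\right) - 409325} = \frac{-63350 + 187438 \left(- \frac{1}{35565}\right)}{2 \left(-213\right) 95 - 409325} = \frac{-63350 - \frac{187438}{35565}}{-40470 - 409325} = - \frac{2253230188}{35565 \left(-449795\right)} = \left(- \frac{2253230188}{35565}\right) \left(- \frac{1}{449795}\right) = \frac{2253230188}{15996959175}$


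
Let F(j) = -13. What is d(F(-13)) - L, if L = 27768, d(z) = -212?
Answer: -27980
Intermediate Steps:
d(F(-13)) - L = -212 - 1*27768 = -212 - 27768 = -27980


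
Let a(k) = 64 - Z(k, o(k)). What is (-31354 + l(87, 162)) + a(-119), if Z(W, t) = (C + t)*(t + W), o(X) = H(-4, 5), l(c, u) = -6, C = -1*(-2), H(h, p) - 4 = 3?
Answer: -30288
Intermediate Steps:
H(h, p) = 7 (H(h, p) = 4 + 3 = 7)
C = 2
o(X) = 7
Z(W, t) = (2 + t)*(W + t) (Z(W, t) = (2 + t)*(t + W) = (2 + t)*(W + t))
a(k) = 1 - 9*k (a(k) = 64 - (7² + 2*k + 2*7 + k*7) = 64 - (49 + 2*k + 14 + 7*k) = 64 - (63 + 9*k) = 64 + (-63 - 9*k) = 1 - 9*k)
(-31354 + l(87, 162)) + a(-119) = (-31354 - 6) + (1 - 9*(-119)) = -31360 + (1 + 1071) = -31360 + 1072 = -30288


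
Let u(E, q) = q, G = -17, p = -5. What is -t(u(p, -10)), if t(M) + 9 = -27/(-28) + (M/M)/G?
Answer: 3853/476 ≈ 8.0945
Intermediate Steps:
t(M) = -3853/476 (t(M) = -9 + (-27/(-28) + (M/M)/(-17)) = -9 + (-27*(-1/28) + 1*(-1/17)) = -9 + (27/28 - 1/17) = -9 + 431/476 = -3853/476)
-t(u(p, -10)) = -1*(-3853/476) = 3853/476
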